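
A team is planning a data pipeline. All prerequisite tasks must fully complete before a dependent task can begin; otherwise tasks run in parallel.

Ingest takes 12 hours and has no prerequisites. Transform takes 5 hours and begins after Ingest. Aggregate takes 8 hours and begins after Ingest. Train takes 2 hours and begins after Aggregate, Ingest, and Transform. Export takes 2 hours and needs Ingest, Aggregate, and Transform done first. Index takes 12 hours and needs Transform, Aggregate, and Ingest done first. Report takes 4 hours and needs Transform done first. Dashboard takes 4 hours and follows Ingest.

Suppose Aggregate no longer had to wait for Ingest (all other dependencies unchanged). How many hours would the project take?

29

Original critical path: Ingest→Aggregate→Index = 12+8+12 = 32 ⇒ 32 hours.
Without Ingest→Aggregate, Aggregate's earliest start moves from 12 to 0.
The longest chain is now Ingest→Transform→Index = 12+5+12 = 29, so the project takes 29 hours.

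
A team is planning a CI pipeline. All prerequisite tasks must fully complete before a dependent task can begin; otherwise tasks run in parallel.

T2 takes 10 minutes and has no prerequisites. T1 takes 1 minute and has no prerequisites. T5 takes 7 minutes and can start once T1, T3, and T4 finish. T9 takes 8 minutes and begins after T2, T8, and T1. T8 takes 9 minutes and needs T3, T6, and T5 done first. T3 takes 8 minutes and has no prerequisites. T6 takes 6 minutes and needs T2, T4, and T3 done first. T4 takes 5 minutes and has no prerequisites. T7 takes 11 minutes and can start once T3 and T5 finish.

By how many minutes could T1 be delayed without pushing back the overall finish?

8

The longest chain is T2→T6→T8→T9 = 10+6+9+8 = 33; overall finish 33 minutes.
The longest chain containing T1 totals 25 minutes.
Slack of T1 = 8 − 0 = 8 minutes.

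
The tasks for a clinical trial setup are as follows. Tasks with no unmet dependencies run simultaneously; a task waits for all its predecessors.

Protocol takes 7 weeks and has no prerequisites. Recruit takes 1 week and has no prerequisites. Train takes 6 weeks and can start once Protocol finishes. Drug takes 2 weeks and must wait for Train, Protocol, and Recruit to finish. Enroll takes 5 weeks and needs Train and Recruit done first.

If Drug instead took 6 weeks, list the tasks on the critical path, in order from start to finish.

As given, the longest chain is Protocol→Train→Enroll = 7+6+5 = 18, so the finish is 18 weeks.
The longest path through Drug is only 15 weeks, so Drug has float 3.
Now Protocol→Train→Drug = 7+6+6 = 19 is longest, so the finish becomes 19 weeks.

Protocol, Train, Drug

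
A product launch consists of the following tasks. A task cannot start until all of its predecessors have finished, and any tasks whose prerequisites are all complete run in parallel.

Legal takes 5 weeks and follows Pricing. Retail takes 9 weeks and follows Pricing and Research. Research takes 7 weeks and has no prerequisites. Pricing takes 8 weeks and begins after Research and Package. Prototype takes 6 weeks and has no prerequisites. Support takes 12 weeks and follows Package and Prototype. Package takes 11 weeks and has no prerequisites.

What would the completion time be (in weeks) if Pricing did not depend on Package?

24

Before: longest chain Package→Pricing→Retail = 11+8+9 = 28, finish 28.
Without Package→Pricing, Pricing's earliest start moves from 11 to 7.
The longest chain is now Research→Pricing→Retail = 7+8+9 = 24, so the project takes 24 weeks.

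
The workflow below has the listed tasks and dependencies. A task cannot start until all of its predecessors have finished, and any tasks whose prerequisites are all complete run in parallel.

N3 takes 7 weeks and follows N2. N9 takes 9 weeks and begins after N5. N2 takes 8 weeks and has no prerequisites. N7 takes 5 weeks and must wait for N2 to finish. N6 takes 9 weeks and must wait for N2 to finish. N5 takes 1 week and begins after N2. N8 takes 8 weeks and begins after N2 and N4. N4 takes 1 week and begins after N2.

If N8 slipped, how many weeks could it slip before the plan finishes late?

1

The longest chain is N2→N5→N9 = 8+1+9 = 18; overall finish 18 weeks.
The longest chain containing N8 totals 17 weeks.
Float = 18 − 17 = 1.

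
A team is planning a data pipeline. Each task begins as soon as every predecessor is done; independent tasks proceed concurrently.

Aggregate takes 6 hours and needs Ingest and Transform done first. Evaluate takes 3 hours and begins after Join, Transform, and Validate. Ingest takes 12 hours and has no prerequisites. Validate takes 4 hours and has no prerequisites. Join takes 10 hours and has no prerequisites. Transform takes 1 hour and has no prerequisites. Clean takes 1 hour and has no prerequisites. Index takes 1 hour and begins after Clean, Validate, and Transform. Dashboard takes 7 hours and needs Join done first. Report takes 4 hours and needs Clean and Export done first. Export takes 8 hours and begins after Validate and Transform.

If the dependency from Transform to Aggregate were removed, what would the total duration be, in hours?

18

Original critical path: Ingest→Aggregate = 12+6 = 18 ⇒ 18 hours.
Dropping Transform→Aggregate doesn't change Aggregate's earliest start (12); another predecessor still binds.
The longest chain is now Ingest→Aggregate = 12+6 = 18, so the data pipeline takes 18 hours.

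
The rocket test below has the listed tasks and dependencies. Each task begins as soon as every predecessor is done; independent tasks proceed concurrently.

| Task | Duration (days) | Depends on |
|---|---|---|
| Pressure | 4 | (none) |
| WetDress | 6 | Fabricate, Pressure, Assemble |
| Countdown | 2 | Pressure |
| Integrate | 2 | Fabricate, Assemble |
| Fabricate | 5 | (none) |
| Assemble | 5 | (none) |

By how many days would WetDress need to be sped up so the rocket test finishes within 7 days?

Current finish: 11 days; target: 7.
WetDress is on every critical path, so each day cut from WetDress cuts the finish by one (this holds down to a finish of 7).
Need 11 − 7 = 4 days off WetDress → WetDress becomes 2 days, finish becomes 7.

4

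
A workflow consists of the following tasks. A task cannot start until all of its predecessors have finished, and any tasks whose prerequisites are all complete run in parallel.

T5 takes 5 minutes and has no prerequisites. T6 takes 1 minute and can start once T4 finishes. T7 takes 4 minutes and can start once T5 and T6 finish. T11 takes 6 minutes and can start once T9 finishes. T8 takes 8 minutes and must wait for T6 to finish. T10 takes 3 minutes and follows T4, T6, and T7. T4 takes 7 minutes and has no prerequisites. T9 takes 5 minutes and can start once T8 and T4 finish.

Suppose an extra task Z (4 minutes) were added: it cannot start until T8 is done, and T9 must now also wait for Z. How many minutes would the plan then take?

31

Originally the plan takes 27 minutes.
With Z inserted, T9 now waits for max(T8, T4, Z).
New critical path: T4→T6→T8→Z→T9→T11 = 7+1+8+4+5+6 = 31 ⇒ 31 minutes.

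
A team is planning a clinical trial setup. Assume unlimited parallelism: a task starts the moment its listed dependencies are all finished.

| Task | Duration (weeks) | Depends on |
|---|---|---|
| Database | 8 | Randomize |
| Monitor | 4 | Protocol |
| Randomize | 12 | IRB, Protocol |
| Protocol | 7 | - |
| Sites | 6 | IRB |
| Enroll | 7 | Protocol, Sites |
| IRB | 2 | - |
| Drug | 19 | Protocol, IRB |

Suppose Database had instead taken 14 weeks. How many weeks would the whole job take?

33

The binding path is Protocol→Randomize→Database = 7+12+8 = 27; finish at 27 weeks.
Since Database is critical, the +6 change carries straight to that chain (now 33 weeks).
The critical path is still Protocol→Randomize→Database; finish is now 33 weeks.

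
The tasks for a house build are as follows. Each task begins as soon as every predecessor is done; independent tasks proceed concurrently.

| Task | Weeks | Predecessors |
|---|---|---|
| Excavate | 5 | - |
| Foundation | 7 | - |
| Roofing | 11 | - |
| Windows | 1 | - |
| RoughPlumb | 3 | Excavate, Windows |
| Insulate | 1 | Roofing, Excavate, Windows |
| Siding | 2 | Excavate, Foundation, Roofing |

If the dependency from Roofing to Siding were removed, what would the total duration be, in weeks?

12

Before: longest chain Roofing→Siding = 11+2 = 13, finish 13.
Without Roofing→Siding, Siding's earliest start moves from 11 to 7.
After: Roofing→Insulate = 11+1 = 12 → 12 weeks.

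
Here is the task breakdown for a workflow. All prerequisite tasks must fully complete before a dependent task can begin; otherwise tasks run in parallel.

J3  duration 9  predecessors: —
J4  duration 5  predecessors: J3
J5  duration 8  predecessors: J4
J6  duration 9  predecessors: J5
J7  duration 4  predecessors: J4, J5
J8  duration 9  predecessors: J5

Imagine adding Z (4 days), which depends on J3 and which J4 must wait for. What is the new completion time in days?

35

Originally the project takes 31 days.
With Z inserted, J4 now waits for max(J3, Z).
New critical path: J3→Z→J4→J5→J6 = 9+4+5+8+9 = 35 ⇒ 35 days.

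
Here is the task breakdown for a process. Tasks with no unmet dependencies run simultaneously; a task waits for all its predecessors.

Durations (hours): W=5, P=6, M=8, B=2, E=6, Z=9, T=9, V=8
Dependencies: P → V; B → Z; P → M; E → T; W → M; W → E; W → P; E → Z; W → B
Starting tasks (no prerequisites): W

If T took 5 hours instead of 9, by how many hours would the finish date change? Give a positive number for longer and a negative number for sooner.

Baseline: W→E→T = 5+6+9 = 20 → 20 hours.
Since T is critical, the -4 change carries straight to that chain (now 16 hours).
Now W→E→Z = 5+6+9 = 20 is longest, so the finish becomes 20 hours.
Change in finish: 20 − 20 = +0 hours.

0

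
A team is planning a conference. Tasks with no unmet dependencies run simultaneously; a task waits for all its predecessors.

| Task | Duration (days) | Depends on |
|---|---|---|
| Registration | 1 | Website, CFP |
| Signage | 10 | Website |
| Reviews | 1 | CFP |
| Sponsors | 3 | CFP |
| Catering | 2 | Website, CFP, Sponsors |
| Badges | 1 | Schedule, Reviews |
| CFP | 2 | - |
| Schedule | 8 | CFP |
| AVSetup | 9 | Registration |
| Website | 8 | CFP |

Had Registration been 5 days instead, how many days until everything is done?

24

As given, the longest chain is CFP→Website→Registration→AVSetup = 2+8+1+9 = 20, so the finish is 20 days.
Registration is on the critical path; changing it to 5 makes that path 24 days.
The critical path is still CFP→Website→Registration→AVSetup; finish is now 24 days.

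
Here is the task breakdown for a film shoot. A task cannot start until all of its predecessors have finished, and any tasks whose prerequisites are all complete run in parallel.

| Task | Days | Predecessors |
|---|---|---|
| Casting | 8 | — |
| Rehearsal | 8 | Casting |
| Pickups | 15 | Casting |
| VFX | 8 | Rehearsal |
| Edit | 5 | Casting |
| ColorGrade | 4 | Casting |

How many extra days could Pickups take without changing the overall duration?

Casting→Rehearsal→VFX = 8+8+8 = 24 sets the makespan at 24 days.
Longest path through Pickups: 23 days (earliest finish 23, latest finish 24).
So Pickups can slip 24 − 23 = 1 day.

1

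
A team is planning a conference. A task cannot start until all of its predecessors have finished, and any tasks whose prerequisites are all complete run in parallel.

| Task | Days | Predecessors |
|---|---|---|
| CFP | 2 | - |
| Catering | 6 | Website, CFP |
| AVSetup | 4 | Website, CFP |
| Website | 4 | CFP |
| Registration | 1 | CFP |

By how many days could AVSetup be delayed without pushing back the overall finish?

Critical path: CFP→Website→Catering = 2+4+6 = 12, so the finish is 12 days.
Longest path through AVSetup: 10 days (earliest finish 10, latest finish 12).
Float = 12 − 10 = 2.

2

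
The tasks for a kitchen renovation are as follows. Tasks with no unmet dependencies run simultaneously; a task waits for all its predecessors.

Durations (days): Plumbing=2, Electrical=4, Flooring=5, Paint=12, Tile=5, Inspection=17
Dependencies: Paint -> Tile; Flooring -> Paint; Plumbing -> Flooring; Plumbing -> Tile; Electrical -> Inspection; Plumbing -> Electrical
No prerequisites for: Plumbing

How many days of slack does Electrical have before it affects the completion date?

1

The longest chain is Plumbing→Flooring→Paint→Tile = 2+5+12+5 = 24; overall finish 24 days.
Electrical finishes as early as 6 and must finish by 7.
Slack of Electrical = 3 − 2 = 1 day.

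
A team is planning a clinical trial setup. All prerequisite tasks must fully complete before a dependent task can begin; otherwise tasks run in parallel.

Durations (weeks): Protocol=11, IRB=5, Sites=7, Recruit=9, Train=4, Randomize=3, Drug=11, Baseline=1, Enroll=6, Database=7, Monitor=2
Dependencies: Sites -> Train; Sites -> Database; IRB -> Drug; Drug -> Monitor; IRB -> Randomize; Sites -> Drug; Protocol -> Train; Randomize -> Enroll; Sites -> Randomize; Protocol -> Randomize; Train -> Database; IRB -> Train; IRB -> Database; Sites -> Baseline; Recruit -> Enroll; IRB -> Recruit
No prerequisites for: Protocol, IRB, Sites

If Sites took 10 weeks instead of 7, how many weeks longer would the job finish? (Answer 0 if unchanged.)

1

As given, the longest chain is Protocol→Train→Database = 11+4+7 = 22, so the finish is 22 weeks.
Sites is off the critical path — its longest chain is 20 weeks, giving 2 of slack.
The binding chain switches to Sites→Drug→Monitor = 10+11+2 = 23; finish 23 weeks.
Change in finish: 23 − 22 = +1 weeks.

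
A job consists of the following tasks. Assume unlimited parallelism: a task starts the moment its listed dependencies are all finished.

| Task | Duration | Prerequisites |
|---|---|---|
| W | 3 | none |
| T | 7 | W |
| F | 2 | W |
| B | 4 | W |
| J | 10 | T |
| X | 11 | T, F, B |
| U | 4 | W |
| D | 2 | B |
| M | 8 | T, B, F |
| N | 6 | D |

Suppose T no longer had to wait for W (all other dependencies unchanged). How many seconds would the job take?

Before: longest chain W→T→X = 3+7+11 = 21, finish 21.
Without W→T, T's earliest start moves from 3 to 0.
After: W→B→X = 3+4+11 = 18 → 18 seconds.

18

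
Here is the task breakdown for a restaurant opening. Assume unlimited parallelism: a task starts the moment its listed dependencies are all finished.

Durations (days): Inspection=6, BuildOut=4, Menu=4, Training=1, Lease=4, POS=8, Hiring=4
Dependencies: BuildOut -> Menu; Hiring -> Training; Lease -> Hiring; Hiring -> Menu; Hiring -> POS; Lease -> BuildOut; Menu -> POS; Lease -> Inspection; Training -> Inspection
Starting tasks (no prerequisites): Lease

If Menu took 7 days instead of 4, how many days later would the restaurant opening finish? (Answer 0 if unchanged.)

3

As given, the longest chain is Lease→BuildOut→Menu→POS = 4+4+4+8 = 20, so the finish is 20 days.
Menu is on the critical path; changing it to 7 makes that path 23 days.
That remains the longest chain; total 23 days.
Change in finish: 23 − 20 = +3 days.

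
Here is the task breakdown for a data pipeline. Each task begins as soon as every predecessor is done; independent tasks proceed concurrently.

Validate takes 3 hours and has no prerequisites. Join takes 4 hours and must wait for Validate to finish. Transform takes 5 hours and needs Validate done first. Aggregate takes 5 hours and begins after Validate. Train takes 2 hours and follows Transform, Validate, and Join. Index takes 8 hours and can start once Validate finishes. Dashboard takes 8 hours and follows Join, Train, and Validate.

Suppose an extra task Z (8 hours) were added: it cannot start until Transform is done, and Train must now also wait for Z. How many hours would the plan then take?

Originally the plan takes 18 hours.
With Z inserted, Train now waits for max(Transform, Validate, Join, Z).
New critical path: Validate→Transform→Z→Train→Dashboard = 3+5+8+2+8 = 26 ⇒ 26 hours.

26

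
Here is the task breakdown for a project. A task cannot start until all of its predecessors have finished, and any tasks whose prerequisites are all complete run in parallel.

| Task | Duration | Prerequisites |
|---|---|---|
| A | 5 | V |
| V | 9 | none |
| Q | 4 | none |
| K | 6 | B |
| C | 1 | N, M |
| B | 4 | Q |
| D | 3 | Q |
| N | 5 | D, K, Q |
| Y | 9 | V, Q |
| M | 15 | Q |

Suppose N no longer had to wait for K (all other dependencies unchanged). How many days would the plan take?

20

Before: longest chain Q→B→K→N→C = 4+4+6+5+1 = 20, finish 20.
Without K→N, N's earliest start moves from 14 to 7.
New critical path: Q→M→C = 4+15+1 = 20 ⇒ 20 days.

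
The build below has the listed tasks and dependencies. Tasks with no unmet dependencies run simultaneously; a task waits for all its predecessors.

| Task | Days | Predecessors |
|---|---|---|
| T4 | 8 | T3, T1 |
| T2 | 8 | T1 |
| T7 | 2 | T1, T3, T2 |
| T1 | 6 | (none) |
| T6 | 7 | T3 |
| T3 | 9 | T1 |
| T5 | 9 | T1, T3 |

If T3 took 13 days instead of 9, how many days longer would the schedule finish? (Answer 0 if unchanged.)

4

Actual critical path: T1→T3→T5 = 6+9+9 = 24 ⇒ 24 days.
T3 lies on that path, so at 13 days the path becomes 28 days.
That remains the longest chain; total 28 days.
Change in finish: 28 − 24 = +4 days.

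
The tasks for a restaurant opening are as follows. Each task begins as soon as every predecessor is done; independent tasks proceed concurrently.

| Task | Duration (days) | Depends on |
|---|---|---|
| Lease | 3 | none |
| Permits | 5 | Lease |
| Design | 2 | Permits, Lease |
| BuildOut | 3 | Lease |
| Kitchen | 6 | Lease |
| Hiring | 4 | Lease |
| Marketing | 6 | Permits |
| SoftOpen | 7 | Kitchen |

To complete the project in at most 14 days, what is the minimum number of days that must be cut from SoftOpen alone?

2

Current finish: 16 days; target: 14.
SoftOpen is on every critical path, so each day cut from SoftOpen cuts the finish by one (this holds down to a finish of 14).
Need 16 − 14 = 2 days off SoftOpen → SoftOpen becomes 5 days, finish becomes 14.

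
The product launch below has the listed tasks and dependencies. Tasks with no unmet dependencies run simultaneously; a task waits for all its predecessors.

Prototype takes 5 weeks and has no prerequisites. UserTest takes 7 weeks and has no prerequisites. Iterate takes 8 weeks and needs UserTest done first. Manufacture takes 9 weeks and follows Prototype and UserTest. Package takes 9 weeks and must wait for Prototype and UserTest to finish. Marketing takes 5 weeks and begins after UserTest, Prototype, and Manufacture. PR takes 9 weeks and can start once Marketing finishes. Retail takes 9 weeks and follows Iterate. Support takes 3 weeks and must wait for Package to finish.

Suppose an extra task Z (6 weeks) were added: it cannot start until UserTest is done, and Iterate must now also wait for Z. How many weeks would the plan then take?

30

Originally the plan takes 30 weeks.
With Z inserted, Iterate now waits for max(UserTest, Z).
New critical path: UserTest→Z→Iterate→Retail = 7+6+8+9 = 30 ⇒ 30 weeks.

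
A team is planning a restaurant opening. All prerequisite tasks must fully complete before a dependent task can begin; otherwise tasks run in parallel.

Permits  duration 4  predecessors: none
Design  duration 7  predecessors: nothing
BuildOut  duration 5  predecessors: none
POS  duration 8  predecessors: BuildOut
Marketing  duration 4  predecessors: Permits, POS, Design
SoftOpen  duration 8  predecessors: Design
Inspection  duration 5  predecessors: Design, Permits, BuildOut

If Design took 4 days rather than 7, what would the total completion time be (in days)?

17

Critical path before the change: BuildOut→POS→Marketing = 5+8+4 = 17 giving 17 days.
Design is off the critical path — its longest chain is 15 days, giving 2 of slack.
No other chain overtakes it, so the finish is 17 days.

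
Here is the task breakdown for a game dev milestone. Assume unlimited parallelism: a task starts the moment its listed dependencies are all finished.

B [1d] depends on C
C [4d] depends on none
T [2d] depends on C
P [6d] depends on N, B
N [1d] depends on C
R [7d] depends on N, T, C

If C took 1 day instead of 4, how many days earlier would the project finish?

3

The binding path is C→T→R = 4+2+7 = 13; finish at 13 days.
C lies on that path, so at 1 day the path becomes 10 days.
The critical path is still C→T→R; finish is now 10 days.
Change in finish: 10 − 13 = -3 days.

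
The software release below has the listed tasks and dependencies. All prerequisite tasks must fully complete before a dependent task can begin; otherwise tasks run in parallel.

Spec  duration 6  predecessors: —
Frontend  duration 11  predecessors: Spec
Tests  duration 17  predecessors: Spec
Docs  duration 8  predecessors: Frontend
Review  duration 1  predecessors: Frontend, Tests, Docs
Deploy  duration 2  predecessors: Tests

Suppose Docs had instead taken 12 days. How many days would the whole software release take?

30

Critical path before the change: Spec→Frontend→Docs→Review = 6+11+8+1 = 26 giving 26 days.
Docs is on the critical path; changing it to 12 makes that path 30 days.
That remains the longest chain; total 30 days.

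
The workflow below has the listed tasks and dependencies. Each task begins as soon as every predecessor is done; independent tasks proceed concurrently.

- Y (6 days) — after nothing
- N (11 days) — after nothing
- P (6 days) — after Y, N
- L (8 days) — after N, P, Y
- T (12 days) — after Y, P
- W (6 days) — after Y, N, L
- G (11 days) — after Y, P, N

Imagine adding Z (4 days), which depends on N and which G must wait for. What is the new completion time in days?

Originally the plan takes 31 days.
With Z inserted, G now waits for max(Y, P, N, Z).
New critical path: N→P→L→W = 11+6+8+6 = 31 ⇒ 31 days.

31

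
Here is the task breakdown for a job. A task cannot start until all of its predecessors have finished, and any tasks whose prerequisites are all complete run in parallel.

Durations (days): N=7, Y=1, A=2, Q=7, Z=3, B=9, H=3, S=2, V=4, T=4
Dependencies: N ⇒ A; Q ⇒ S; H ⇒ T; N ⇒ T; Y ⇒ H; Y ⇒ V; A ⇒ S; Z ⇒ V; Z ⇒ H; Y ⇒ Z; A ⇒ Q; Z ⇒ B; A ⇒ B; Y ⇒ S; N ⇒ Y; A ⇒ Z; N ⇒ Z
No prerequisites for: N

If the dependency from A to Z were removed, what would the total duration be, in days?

20

With the dependency in place, N→A→Z→B = 7+2+3+9 = 21 sets the finish at 21 days.
Without A→Z, Z's earliest start moves from 9 to 8.
After: N→Y→Z→B = 7+1+3+9 = 20 → 20 days.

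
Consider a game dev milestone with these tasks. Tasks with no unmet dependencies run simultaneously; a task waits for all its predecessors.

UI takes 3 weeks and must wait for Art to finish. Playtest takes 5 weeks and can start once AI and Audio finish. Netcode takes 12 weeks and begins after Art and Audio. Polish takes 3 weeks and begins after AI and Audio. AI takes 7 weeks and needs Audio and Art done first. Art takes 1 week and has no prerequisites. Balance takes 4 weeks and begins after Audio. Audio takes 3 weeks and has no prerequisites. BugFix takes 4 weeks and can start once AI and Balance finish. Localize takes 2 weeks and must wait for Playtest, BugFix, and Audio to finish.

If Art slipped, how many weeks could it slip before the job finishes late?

Critical path: Audio→AI→Playtest→Localize = 3+7+5+2 = 17, so the finish is 17 weeks.
Longest path through Art: 15 weeks (earliest finish 1, latest finish 3).
Slack of Art = 2 − 0 = 2 weeks.

2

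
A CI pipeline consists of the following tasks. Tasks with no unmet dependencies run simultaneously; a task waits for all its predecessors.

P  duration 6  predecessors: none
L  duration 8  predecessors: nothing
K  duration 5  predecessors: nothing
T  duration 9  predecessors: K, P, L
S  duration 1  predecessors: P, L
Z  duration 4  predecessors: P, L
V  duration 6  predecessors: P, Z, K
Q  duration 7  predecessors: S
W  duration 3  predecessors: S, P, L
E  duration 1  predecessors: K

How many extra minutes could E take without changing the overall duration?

Critical path: L→Z→V = 8+4+6 = 18, so the finish is 18 minutes.
The longest chain containing E totals 6 minutes.
So E can slip 18 − 6 = 12 minutes.

12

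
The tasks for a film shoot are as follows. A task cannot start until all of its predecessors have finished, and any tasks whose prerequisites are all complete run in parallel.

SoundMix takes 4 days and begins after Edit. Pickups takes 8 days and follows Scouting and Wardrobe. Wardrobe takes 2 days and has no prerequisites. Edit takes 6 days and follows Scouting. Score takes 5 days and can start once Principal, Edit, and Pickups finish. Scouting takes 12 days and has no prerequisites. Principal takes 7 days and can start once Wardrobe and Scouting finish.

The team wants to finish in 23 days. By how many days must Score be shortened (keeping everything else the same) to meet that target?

Current finish: 25 days; target: 23.
Score is on every critical path, so each day cut from Score cuts the finish by one (this holds down to a finish of 22).
Need 25 − 23 = 2 days off Score → Score becomes 3 days, finish becomes 23.

2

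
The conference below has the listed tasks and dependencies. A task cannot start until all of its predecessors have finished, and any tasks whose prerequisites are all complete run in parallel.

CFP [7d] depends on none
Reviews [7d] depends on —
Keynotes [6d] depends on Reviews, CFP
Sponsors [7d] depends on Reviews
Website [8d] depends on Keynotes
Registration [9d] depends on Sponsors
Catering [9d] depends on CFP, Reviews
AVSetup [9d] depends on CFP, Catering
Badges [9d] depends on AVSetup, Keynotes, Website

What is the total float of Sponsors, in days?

CFP→Catering→AVSetup→Badges = 7+9+9+9 = 34 sets the makespan at 34 days.
The longest chain containing Sponsors totals 23 days.
Float = 34 − 23 = 11.

11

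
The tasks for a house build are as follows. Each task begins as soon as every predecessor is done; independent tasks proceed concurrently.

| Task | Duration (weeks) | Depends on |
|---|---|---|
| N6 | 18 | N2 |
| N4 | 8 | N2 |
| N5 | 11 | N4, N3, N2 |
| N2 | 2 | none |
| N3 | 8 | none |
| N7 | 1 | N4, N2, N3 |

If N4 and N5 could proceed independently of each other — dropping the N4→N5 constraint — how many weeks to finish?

20

With the dependency in place, N2→N4→N5 = 2+8+11 = 21 sets the finish at 21 weeks.
Without N4→N5, N5's earliest start moves from 10 to 8.
After: N2→N6 = 2+18 = 20 → 20 weeks.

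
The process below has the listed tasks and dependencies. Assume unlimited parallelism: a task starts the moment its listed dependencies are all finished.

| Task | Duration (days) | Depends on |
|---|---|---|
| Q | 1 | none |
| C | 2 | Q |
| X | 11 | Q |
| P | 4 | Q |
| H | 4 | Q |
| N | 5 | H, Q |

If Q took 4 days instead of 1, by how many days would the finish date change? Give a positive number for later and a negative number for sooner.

3

The binding path is Q→X = 1+11 = 12; finish at 12 days.
Since Q is critical, the +3 change carries straight to that chain (now 15 days).
That remains the longest chain; total 15 days.
Change in finish: 15 − 12 = +3 days.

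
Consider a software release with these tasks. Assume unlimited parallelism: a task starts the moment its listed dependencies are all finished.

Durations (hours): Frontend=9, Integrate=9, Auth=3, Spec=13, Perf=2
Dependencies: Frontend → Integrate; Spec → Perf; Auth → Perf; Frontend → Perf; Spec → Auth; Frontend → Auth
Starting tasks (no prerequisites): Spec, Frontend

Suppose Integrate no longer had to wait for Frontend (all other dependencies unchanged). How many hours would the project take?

With the dependency in place, Spec→Auth→Perf = 13+3+2 = 18 sets the finish at 18 hours.
Without Frontend→Integrate, Integrate's earliest start moves from 9 to 0.
The longest chain is now Spec→Auth→Perf = 13+3+2 = 18, so the project takes 18 hours.

18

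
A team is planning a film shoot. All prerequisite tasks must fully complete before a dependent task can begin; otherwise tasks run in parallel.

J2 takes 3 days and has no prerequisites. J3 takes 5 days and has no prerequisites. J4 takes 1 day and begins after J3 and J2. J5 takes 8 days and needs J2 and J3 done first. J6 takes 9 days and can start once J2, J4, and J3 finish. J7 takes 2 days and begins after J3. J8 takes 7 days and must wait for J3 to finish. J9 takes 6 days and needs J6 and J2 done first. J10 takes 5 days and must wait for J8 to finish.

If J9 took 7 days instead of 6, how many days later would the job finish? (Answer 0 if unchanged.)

Baseline: J3→J4→J6→J9 = 5+1+9+6 = 21 → 21 days.
J9 is on the critical path; changing it to 7 makes that path 22 days.
No other chain overtakes it, so the finish is 22 days.
Change in finish: 22 − 21 = +1 days.

1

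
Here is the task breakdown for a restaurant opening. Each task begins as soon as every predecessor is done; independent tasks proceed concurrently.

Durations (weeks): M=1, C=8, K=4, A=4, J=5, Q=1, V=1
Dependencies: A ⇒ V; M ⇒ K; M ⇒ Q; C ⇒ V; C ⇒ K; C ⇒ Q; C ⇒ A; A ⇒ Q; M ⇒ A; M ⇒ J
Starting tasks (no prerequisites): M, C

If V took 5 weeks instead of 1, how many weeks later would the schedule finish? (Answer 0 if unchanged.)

Actual critical path: C→A→V = 8+4+1 = 13 ⇒ 13 weeks.
V is on the critical path; changing it to 5 makes that path 17 weeks.
That remains the longest chain; total 17 weeks.
Change in finish: 17 − 13 = +4 weeks.

4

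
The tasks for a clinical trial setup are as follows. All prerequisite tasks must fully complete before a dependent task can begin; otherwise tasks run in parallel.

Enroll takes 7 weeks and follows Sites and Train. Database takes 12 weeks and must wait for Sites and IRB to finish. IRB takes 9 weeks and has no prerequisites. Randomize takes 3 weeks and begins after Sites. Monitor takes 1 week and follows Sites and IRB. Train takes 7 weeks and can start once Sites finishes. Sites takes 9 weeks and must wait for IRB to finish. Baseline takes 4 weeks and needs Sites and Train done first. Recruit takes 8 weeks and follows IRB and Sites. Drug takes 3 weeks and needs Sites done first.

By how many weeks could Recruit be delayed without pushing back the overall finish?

Critical path: IRB→Sites→Train→Enroll = 9+9+7+7 = 32, so the finish is 32 weeks.
Longest path through Recruit: 26 weeks (earliest finish 26, latest finish 32).
Float = 32 − 26 = 6.

6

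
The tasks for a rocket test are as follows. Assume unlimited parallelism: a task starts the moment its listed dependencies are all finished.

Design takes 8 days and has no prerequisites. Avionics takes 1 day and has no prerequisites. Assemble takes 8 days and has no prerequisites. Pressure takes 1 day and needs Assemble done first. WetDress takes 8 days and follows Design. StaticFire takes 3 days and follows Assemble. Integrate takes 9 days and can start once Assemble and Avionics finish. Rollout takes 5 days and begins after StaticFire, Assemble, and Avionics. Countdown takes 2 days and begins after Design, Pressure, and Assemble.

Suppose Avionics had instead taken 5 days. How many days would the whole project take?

17

As given, the longest chain is Assemble→Integrate = 8+9 = 17, so the finish is 17 days.
Avionics is off the critical path — its longest chain is 10 days, giving 7 of slack.
No other chain overtakes it, so the finish is 17 days.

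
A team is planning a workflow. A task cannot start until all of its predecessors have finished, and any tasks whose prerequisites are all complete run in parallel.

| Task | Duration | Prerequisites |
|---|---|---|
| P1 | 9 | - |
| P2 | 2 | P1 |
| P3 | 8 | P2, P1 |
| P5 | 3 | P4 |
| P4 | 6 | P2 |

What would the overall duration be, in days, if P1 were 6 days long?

17

Baseline: P1→P2→P4→P5 = 9+2+6+3 = 20 → 20 days.
P1 is on the critical path; changing it to 6 makes that path 17 days.
No other chain overtakes it, so the finish is 17 days.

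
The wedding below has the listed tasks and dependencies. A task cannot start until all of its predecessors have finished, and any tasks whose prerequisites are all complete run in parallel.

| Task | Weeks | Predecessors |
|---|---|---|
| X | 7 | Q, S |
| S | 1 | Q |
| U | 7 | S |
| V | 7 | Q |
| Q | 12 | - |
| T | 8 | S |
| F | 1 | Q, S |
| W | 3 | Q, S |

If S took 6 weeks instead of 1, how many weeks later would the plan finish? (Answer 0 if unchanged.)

As given, the longest chain is Q→S→T = 12+1+8 = 21, so the finish is 21 weeks.
S lies on that path, so at 6 weeks the path becomes 26 weeks.
That remains the longest chain; total 26 weeks.
Change in finish: 26 − 21 = +5 weeks.

5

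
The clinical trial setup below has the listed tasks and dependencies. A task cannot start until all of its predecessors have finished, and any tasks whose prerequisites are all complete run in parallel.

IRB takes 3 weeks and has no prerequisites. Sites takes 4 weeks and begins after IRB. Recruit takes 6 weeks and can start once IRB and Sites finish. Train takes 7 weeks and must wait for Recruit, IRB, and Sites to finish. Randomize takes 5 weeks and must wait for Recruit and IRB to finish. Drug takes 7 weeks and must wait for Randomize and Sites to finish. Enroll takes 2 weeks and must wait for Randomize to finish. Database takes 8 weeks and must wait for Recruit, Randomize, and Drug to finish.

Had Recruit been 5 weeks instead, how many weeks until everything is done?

32

Actual critical path: IRB→Sites→Recruit→Randomize→Drug→Database = 3+4+6+5+7+8 = 33 ⇒ 33 weeks.
Since Recruit is critical, the -1 change carries straight to that chain (now 32 weeks).
The critical path is still IRB→Sites→Recruit→Randomize→Drug→Database; finish is now 32 weeks.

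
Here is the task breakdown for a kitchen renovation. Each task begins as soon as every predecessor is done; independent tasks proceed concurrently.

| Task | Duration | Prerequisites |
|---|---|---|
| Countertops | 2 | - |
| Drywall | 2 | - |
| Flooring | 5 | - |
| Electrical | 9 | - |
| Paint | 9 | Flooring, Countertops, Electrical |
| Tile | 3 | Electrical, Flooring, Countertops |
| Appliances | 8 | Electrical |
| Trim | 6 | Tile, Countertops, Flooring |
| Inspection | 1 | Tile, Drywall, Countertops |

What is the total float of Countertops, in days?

Critical path: Electrical→Paint = 9+9 = 18, so the finish is 18 days.
The longest chain containing Countertops totals 11 days.
So Countertops can slip 9 − 2 = 7 days.

7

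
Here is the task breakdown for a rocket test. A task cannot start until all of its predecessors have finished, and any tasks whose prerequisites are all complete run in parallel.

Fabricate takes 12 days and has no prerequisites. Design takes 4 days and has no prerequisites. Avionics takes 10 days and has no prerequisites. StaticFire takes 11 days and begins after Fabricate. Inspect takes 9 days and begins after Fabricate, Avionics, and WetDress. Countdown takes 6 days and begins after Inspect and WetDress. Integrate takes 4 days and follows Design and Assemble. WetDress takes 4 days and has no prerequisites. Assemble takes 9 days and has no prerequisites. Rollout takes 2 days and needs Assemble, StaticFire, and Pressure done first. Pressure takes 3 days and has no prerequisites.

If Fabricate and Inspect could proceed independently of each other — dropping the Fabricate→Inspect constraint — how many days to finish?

25

With the dependency in place, Fabricate→Inspect→Countdown = 12+9+6 = 27 sets the finish at 27 days.
Without Fabricate→Inspect, Inspect's earliest start moves from 12 to 10.
The longest chain is now Fabricate→StaticFire→Rollout = 12+11+2 = 25, so the job takes 25 days.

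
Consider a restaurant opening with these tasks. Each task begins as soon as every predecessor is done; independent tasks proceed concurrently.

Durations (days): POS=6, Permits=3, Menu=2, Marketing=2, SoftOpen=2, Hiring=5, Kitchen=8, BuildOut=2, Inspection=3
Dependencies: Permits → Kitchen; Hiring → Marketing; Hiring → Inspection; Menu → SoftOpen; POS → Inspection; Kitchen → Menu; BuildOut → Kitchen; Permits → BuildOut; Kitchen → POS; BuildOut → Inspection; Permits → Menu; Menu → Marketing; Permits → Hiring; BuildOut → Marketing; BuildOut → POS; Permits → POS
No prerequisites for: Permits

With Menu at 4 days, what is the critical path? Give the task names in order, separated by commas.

Critical path before the change: Permits→BuildOut→Kitchen→POS→Inspection = 3+2+8+6+3 = 22 giving 22 days.
Menu is off the critical path — its longest chain is 17 days, giving 5 of slack.
That remains the longest chain; total 22 days.

Permits, BuildOut, Kitchen, POS, Inspection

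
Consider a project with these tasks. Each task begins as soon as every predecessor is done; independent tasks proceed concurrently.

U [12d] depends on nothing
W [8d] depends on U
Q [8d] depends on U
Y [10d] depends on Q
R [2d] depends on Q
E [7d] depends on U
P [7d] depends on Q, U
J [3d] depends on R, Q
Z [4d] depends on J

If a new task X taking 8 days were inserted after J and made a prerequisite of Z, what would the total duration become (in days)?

Originally the project takes 30 days.
With X inserted, Z now waits for max(J, X).
New critical path: U→Q→R→J→X→Z = 12+8+2+3+8+4 = 37 ⇒ 37 days.

37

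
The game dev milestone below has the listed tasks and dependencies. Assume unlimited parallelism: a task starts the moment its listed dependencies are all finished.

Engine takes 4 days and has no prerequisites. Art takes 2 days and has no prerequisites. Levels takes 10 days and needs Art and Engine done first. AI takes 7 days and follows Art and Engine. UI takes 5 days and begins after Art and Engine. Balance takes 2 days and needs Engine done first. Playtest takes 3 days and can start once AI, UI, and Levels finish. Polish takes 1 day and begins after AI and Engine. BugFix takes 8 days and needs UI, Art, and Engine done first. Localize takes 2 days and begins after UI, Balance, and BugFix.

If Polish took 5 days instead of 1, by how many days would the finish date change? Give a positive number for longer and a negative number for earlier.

Actual critical path: Engine→UI→BugFix→Localize = 4+5+8+2 = 19 ⇒ 19 days.
Polish has 7 days of float (longest path through it is 12).
No other chain overtakes it, so the finish is 19 days.
Change in finish: 19 − 19 = +0 days.

0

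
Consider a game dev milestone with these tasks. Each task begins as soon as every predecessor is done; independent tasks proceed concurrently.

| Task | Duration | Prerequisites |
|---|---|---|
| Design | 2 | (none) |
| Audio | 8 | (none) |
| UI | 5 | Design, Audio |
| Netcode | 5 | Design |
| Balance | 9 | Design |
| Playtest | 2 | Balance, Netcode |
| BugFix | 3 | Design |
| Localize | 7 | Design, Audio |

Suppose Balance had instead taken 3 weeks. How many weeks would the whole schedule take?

Baseline: Audio→Localize = 8+7 = 15 → 15 weeks.
Balance has 2 weeks of float (longest path through it is 13).
That remains the longest chain; total 15 weeks.

15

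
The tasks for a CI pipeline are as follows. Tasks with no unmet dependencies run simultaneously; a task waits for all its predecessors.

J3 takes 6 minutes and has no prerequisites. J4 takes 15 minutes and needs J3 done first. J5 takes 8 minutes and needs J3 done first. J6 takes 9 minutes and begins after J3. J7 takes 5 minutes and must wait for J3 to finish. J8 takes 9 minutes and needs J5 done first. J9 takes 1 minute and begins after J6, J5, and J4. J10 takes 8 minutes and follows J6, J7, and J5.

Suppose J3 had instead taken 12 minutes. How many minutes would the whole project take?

The binding path is J3→J5→J8 = 6+8+9 = 23; finish at 23 minutes.
Since J3 is critical, the +6 change carries straight to that chain (now 29 minutes).
No other chain overtakes it, so the finish is 29 minutes.

29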